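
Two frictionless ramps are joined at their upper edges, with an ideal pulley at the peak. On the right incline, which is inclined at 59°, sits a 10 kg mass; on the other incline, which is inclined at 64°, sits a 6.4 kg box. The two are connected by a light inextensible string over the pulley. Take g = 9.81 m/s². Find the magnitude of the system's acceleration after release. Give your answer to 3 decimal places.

1.686 m/s²

Resolve each weight along its own incline: the 10 kg mass has component 10 × 9.81 × sin 59° = 84.088 N down its slope, and the 6.4 kg mass has 6.4 × 9.81 × sin 64° = 56.430 N down its slope.
The 10 kg side's 84.088 N exceeds the other side's 56.430 N, so that mass slides down and the 6.4 kg mass slides up. Taking that direction as positive, Newton's second law for the whole system gives 84.088 − 56.430 = (10 + 6.4) a, so a = 27.658 / 16.4 = 1.6865 m/s².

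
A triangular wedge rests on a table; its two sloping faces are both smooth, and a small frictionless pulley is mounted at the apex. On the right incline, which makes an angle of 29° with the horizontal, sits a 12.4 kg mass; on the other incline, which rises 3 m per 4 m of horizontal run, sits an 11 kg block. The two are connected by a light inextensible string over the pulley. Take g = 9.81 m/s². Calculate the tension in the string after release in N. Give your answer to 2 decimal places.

62.03 N

Resolve each weight along its own incline: the 12.4 kg mass has component 12.4 × 9.81 × sin 29° = 58.974 N down its slope, and the 11 kg mass has 11 × 9.81 × sin 36.87° = 64.746 N down its slope.
The 11 kg side's 64.746 N exceeds the other side's 58.974 N, so that mass slides down and the 12.4 kg mass slides up. Taking that direction as positive, Newton's second law for the whole system gives 64.746 − 58.974 = (12.4 + 11) a, so a = 5.772 / 23.4 = 0.2467 m/s².
For the 12.4 kg mass (up-slope positive): T − 58.974 = 12.4 × 0.2467, so T = 62.033 N.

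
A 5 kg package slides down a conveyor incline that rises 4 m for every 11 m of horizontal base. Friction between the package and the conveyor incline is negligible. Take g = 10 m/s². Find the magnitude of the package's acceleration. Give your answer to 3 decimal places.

Resolving the weight along the incline: the component pulling the package down the slope is mg sin 19.98° = 5 × 10 × 0.3417 = 17.085 N, and the normal force is N = mg cos 19.98° = 5 × 10 × 0.9398 = 46.990 N.
With no friction the net force along the incline is 17.085 N, so a = g sin 19.98° = 17.085 / 5 = 3.4170 m/s².

3.417 m/s²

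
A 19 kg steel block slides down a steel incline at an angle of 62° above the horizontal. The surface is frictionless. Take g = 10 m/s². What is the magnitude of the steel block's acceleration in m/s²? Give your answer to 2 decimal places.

8.83 m/s²

Resolving the weight along the incline: the component pulling the steel block down the slope is mg sin 62° = 19 × 10 × 0.8829 = 167.751 N, and the normal force is N = mg cos 62° = 19 × 10 × 0.4695 = 89.205 N.
With no friction the net force along the incline is 167.751 N, so a = g sin 62° = 167.751 / 19 = 8.8290 m/s².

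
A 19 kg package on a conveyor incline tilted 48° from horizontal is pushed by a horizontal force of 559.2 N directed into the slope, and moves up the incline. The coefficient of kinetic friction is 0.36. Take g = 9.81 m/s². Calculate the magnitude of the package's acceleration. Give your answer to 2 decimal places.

2.17 m/s²

The horizontal push has components F cos 48° = 559.2 × 0.6691 = 374.161 N up the incline and F sin 48° = 559.2 × 0.7431 = 415.542 N pressing into the surface.
The normal force is therefore N = mg cos 48° + F sin 48° = 124.714 + 415.542 = 540.256 N, and kinetic friction down the slope is μN = 0.36 × 540.256 = 194.492 N.
Along the incline: F cos 48° − mg sin 48° − μN = ma, so 374.161 − 138.506 − 194.492 = 19 a, giving a = 2.1665 m/s².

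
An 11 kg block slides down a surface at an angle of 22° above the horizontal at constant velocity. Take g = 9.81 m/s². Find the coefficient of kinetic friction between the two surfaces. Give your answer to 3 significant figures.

0.404

At constant velocity the net force along the incline is zero: mg sin 22° = μ mg cos 22°.
So μ = tan 22° = 0.3746 / 0.9272 = 0.4040.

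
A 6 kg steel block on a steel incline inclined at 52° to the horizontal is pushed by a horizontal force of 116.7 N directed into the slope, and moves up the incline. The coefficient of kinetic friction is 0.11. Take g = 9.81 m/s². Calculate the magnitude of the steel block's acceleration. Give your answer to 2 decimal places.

The horizontal push has components F cos 52° = 116.7 × 0.6157 = 71.852 N up the incline and F sin 52° = 116.7 × 0.7880 = 91.960 N pressing into the surface.
The normal force is therefore N = mg cos 52° + F sin 52° = 36.240 + 91.960 = 128.200 N, and kinetic friction down the slope is μN = 0.11 × 128.200 = 14.102 N.
Along the incline: F cos 52° − mg sin 52° − μN = ma, so 71.852 − 46.382 − 14.102 = 6 a, giving a = 1.8947 m/s².

1.89 m/s²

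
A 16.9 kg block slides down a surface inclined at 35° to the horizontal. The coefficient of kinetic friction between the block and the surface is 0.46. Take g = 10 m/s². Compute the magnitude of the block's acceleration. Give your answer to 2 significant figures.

Resolving the weight along the incline: the component pulling the block down the slope is mg sin 35° = 16.9 × 10 × 0.5736 = 96.938 N, and the normal force is N = mg cos 35° = 16.9 × 10 × 0.8192 = 138.445 N.
Kinetic friction acts up the slope with magnitude f = μN = 0.46 × 138.445 = 63.685 N.
Net force along the incline is 96.938 − 63.685 = 33.253 N, so a = 33.253 / 16.9 = 1.9676 m/s².

2.0 m/s²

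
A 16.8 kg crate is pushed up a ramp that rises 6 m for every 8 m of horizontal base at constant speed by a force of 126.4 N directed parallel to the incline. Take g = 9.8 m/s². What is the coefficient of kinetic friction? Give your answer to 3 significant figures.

At constant speed ΣF = 0 along the incline. The applied 126.4 N acts up the slope; the weight component mg sin 36.87° = 98.784 N and kinetic friction μN both act down the slope.
So 126.4 = 98.784 + μ × 131.712, giving μ = (126.4 − 98.784) / 131.712 = 0.2097.

0.210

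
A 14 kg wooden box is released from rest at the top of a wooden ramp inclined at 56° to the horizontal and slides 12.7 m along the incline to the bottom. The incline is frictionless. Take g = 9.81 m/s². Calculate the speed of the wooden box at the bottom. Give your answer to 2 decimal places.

14.37 m/s

The weight component along the incline is mg sin 56° = 113.860 N and the normal force is N = mg cos 56° = 76.800 N.
With no friction, a = g sin 56° = 8.1329 m/s².
Starting from rest over a distance of 12.7 m, v² = 2aL = 2 × 8.1329 × 12.7 = 206.5757, so v = 14.3727 m/s.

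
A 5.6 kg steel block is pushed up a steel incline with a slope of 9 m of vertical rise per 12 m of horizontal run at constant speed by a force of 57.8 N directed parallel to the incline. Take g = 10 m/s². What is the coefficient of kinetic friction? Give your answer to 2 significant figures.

0.54

At constant speed ΣF = 0 along the incline. The applied 57.8 N acts up the slope; the weight component mg sin 36.87° = 33.600 N and kinetic friction μN both act down the slope.
So 57.8 = 33.600 + μ × 44.800, giving μ = (57.8 − 33.600) / 44.800 = 0.5402.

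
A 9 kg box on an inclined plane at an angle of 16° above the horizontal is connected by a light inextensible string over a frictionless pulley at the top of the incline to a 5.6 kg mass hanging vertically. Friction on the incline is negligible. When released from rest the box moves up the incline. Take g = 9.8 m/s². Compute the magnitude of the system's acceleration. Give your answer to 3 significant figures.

2.09 m/s²

For the box on the incline: the weight component along the slope is m₁g sin 16° = 9 × 9.8 × 0.2756 = 24.308 N and the normal force is N = m₁g cos 16° = 84.783 N.
Newton's second law for the box (up-slope positive): T − 24.308 = 9 a. For the hanging mass (downward positive): 5.6 × 9.8 − T = 5.6 a.
Adding the two equations eliminates T: 30.572 = 14.6 a, so a = 2.0940 m/s².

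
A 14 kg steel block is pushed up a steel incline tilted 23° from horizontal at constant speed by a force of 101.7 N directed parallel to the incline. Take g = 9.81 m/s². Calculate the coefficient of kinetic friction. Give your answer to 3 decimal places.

At constant speed ΣF = 0 along the incline. The applied 101.7 N acts up the slope; the weight component mg sin 23° = 53.663 N and kinetic friction μN both act down the slope.
So 101.7 = 53.663 + μ × 126.422, giving μ = (101.7 − 53.663) / 126.422 = 0.3800.

0.380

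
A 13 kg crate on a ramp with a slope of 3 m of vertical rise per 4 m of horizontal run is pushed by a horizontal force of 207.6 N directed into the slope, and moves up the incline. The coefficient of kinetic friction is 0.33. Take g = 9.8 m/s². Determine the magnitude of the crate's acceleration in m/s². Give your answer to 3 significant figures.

The horizontal push has components F cos 36.87° = 207.6 × 0.8000 = 166.080 N up the incline and F sin 36.87° = 207.6 × 0.6000 = 124.560 N pressing into the surface.
The normal force is therefore N = mg cos 36.87° + F sin 36.87° = 101.920 + 124.560 = 226.480 N, and kinetic friction down the slope is μN = 0.33 × 226.480 = 74.738 N.
Along the incline: F cos 36.87° − mg sin 36.87° − μN = ma, so 166.080 − 76.440 − 74.738 = 13 a, giving a = 1.1463 m/s².

1.15 m/s²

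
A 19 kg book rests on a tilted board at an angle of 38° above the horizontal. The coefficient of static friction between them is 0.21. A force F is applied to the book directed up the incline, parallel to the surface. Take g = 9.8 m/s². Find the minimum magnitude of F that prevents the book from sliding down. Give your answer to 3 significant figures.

The normal force is N = mg cos 38° = 146.728 N. With F at its minimum the book is on the verge of sliding down, so static friction is at its maximum μ_s N = 0.21 × 146.728 = 30.813 N and acts up the slope.
Equilibrium along the incline: F + μ_s N = mg sin 38°, so F = 114.636 − 30.813 = 83.823 N.

83.8 N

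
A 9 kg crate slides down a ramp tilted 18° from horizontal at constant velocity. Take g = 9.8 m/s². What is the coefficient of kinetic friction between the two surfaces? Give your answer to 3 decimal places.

At constant velocity the net force along the incline is zero: mg sin 18° = μ mg cos 18°.
So μ = tan 18° = 0.3090 / 0.9511 = 0.3249.

0.325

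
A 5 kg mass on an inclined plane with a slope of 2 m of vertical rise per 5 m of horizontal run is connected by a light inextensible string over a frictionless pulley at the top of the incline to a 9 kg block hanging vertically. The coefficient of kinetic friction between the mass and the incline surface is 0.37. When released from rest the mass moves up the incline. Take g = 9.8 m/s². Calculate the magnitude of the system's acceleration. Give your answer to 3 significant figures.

For the mass on the incline: the weight component along the slope is m₁g sin 21.80° = 5 × 9.8 × 0.3714 = 18.199 N and the normal force is N = m₁g cos 21.80° = 45.495 N.
Kinetic friction opposes the mass's motion up the incline: f = μN = 0.37 × 45.495 = 16.833 N acting down the slope.
Newton's second law for the mass (up-slope positive): T − 18.199 − 16.833 = 5 a. For the hanging block (downward positive): 9 × 9.8 − T = 9 a.
Adding the two equations eliminates T: 53.168 = 14 a, so a = 3.7977 m/s².

3.80 m/s²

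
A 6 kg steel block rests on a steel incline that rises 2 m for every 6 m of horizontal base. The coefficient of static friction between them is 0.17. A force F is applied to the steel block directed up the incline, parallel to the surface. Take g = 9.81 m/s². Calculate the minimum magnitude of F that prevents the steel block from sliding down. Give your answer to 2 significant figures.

The normal force is N = mg cos 18.43° = 55.839 N. With F at its minimum the steel block is on the verge of sliding down, so static friction is at its maximum μ_s N = 0.17 × 55.839 = 9.493 N and acts up the slope.
Equilibrium along the incline: F + μ_s N = mg sin 18.43°, so F = 18.613 − 9.493 = 9.120 N.

9.1 N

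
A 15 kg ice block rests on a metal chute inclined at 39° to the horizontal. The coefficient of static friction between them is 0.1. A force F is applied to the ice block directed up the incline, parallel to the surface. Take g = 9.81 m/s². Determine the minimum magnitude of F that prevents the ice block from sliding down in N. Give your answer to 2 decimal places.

The normal force is N = mg cos 39° = 114.357 N. With F at its minimum the ice block is on the verge of sliding down, so static friction is at its maximum μ_s N = 0.1 × 114.357 = 11.436 N and acts up the slope.
Equilibrium along the incline: F + μ_s N = mg sin 39°, so F = 92.604 − 11.436 = 81.168 N.

81.17 N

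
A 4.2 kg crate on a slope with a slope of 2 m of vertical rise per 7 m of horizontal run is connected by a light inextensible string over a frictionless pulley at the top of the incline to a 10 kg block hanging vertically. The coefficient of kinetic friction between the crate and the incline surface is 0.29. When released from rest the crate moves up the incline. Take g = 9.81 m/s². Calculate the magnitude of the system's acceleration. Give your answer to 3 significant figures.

For the crate on the incline: the weight component along the slope is m₁g sin 15.95° = 4.2 × 9.81 × 0.2747 = 11.318 N and the normal force is N = m₁g cos 15.95° = 39.617 N.
Kinetic friction opposes the crate's motion up the incline: f = μN = 0.29 × 39.617 = 11.489 N acting down the slope.
Newton's second law for the crate (up-slope positive): T − 11.318 − 11.489 = 4.2 a. For the hanging block (downward positive): 10 × 9.81 − T = 10 a.
Adding the two equations eliminates T: 75.293 = 14.2 a, so a = 5.3023 m/s².

5.30 m/s²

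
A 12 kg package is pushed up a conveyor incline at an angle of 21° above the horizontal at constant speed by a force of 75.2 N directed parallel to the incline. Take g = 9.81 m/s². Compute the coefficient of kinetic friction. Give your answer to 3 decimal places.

0.300

At constant speed ΣF = 0 along the incline. The applied 75.2 N acts up the slope; the weight component mg sin 21° = 42.187 N and kinetic friction μN both act down the slope.
So 75.2 = 42.187 + μ × 109.901, giving μ = (75.2 − 42.187) / 109.901 = 0.3004.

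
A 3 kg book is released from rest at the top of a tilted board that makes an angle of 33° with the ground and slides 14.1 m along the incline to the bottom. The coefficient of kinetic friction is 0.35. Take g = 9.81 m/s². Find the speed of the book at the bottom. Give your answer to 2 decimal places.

The weight component along the incline is mg sin 33° = 16.029 N and the normal force is N = mg cos 33° = 24.682 N.
Friction up the slope is f = μN = 0.35 × 24.682 = 8.639 N, so the net downslope force is 16.029 − 8.639 = 7.390 N and a = 7.390 / 3 = 2.4633 m/s².
Starting from rest over a distance of 14.1 m, v² = 2aL = 2 × 2.4633 × 14.1 = 69.4651, so v = 8.3346 m/s.

8.33 m/s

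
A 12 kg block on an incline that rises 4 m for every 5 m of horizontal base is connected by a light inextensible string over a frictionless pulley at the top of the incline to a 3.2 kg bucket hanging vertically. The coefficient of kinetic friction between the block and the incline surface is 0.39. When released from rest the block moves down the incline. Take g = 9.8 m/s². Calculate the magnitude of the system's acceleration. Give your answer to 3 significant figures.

For the block on the incline: the weight component along the slope is m₁g sin 38.66° = 12 × 9.8 × 0.6247 = 73.465 N and the normal force is N = m₁g cos 38.66° = 91.830 N.
Kinetic friction opposes the block's motion down the incline: f = μN = 0.39 × 91.830 = 35.814 N acting up the slope.
Newton's second law for the block (down-slope positive): 73.465 − 35.814 − T = 12 a. For the hanging bucket (upward positive): T − 3.2 × 9.8 = 3.2 a.
Adding the two equations eliminates T: 6.291 = 15.2 a, so a = 0.4139 m/s².

0.414 m/s²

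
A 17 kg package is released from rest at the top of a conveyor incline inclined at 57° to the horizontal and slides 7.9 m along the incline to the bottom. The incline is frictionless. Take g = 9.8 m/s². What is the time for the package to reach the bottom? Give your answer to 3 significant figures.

The weight component along the incline is mg sin 57° = 139.723 N and the normal force is N = mg cos 57° = 90.737 N.
With no friction, a = g sin 57° = 8.2190 m/s².
Starting from rest, L = ½at², so t = √(2L/a) = √(2 × 7.9 / 8.2190) = 1.3865 s.

1.39 s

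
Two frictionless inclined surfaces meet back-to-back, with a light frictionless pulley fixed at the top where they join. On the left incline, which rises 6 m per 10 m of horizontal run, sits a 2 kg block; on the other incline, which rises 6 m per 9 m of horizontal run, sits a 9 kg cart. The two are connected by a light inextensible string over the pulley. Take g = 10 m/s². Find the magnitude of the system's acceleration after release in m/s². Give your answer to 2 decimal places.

3.60 m/s²

Resolve each weight along its own incline: the 2 kg mass has component 2 × 10 × sin 30.96° = 10.290 N down its slope, and the 9 kg mass has 9 × 10 × sin 33.69° = 49.923 N down its slope.
The 9 kg side's 49.923 N exceeds the other side's 10.290 N, so that mass slides down and the 2 kg mass slides up. Taking that direction as positive, Newton's second law for the whole system gives 49.923 − 10.290 = (2 + 9) a, so a = 39.633 / 11 = 3.6030 m/s².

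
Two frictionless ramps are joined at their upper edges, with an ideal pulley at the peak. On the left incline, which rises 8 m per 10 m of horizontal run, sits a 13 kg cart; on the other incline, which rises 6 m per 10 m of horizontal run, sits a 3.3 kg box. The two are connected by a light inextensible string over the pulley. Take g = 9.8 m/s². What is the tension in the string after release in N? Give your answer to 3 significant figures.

Resolve each weight along its own incline: the 13 kg mass has component 13 × 9.8 × sin 38.66° = 79.586 N down its slope, and the 3.3 kg mass has 3.3 × 9.8 × sin 30.96° = 16.639 N down its slope.
The 13 kg side's 79.586 N exceeds the other side's 16.639 N, so that mass slides down and the 3.3 kg mass slides up. Taking that direction as positive, Newton's second law for the whole system gives 79.586 − 16.639 = (13 + 3.3) a, so a = 62.947 / 16.3 = 3.8618 m/s².
For the 3.3 kg mass (up-slope positive): T − 16.639 = 3.3 × 3.8618, so T = 29.383 N.

29.4 N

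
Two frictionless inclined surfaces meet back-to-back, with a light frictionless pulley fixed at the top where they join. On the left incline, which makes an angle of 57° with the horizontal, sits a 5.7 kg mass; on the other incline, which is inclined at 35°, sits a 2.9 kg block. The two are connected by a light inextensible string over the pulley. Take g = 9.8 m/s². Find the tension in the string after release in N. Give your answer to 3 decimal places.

Resolve each weight along its own incline: the 5.7 kg mass has component 5.7 × 9.8 × sin 57° = 46.848 N down its slope, and the 2.9 kg mass has 2.9 × 9.8 × sin 35° = 16.301 N down its slope.
The 5.7 kg side's 46.848 N exceeds the other side's 16.301 N, so that mass slides down and the 2.9 kg mass slides up. Taking that direction as positive, Newton's second law for the whole system gives 46.848 − 16.301 = (5.7 + 2.9) a, so a = 30.547 / 8.6 = 3.5520 m/s².
For the 2.9 kg mass (up-slope positive): T − 16.301 = 2.9 × 3.5520, so T = 26.602 N.

26.602 N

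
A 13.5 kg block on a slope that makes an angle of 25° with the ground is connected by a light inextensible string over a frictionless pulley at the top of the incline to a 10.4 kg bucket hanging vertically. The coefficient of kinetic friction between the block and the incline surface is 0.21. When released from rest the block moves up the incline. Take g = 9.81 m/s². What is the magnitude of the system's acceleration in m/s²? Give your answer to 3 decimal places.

For the block on the incline: the weight component along the slope is m₁g sin 25° = 13.5 × 9.81 × 0.4226 = 55.967 N and the normal force is N = m₁g cos 25° = 120.027 N.
Kinetic friction opposes the block's motion up the incline: f = μN = 0.21 × 120.027 = 25.206 N acting down the slope.
Newton's second law for the block (up-slope positive): T − 55.967 − 25.206 = 13.5 a. For the hanging bucket (downward positive): 10.4 × 9.81 − T = 10.4 a.
Adding the two equations eliminates T: 20.851 = 23.9 a, so a = 0.8724 m/s².

0.872 m/s²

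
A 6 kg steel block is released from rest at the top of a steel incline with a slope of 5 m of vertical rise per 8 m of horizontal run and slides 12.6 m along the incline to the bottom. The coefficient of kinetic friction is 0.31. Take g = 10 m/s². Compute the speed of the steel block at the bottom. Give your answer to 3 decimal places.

8.205 m/s

The weight component along the incline is mg sin 32.01° = 31.800 N and the normal force is N = mg cos 32.01° = 50.880 N.
Friction up the slope is f = μN = 0.31 × 50.880 = 15.773 N, so the net downslope force is 31.800 − 15.773 = 16.027 N and a = 16.027 / 6 = 2.6712 m/s².
Starting from rest over a distance of 12.6 m, v² = 2aL = 2 × 2.6712 × 12.6 = 67.3142, so v = 8.2045 m/s.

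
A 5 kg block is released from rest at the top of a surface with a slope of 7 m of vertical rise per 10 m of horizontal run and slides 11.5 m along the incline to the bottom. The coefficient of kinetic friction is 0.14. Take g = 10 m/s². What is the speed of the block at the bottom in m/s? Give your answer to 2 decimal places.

The weight component along the incline is mg sin 34.99° = 28.673 N and the normal force is N = mg cos 34.99° = 40.962 N.
Friction up the slope is f = μN = 0.14 × 40.962 = 5.735 N, so the net downslope force is 28.673 − 5.735 = 22.938 N and a = 22.938 / 5 = 4.5876 m/s².
Starting from rest over a distance of 11.5 m, v² = 2aL = 2 × 4.5876 × 11.5 = 105.5148, so v = 10.2720 m/s.

10.27 m/s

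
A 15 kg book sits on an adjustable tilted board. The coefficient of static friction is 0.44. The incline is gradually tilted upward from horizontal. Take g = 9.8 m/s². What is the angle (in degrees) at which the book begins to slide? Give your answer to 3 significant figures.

23.7°

At the threshold of sliding, static friction is at its maximum μ_s N and exactly balances the weight component along the incline: mg sin θ = μ_s mg cos θ.
Hence tan θ = μ_s = 0.44, so θ = arctan(0.44) = 23.7495°.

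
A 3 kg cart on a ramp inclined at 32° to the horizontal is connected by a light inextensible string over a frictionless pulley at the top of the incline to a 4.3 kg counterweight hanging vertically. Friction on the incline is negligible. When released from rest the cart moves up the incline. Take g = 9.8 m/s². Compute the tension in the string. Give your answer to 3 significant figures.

26.5 N

For the cart on the incline: the weight component along the slope is m₁g sin 32° = 3 × 9.8 × 0.5299 = 15.579 N and the normal force is N = m₁g cos 32° = 24.933 N.
Newton's second law for the cart (up-slope positive): T − 15.579 = 3 a. For the hanging counterweight (downward positive): 4.3 × 9.8 − T = 4.3 a.
Adding the two equations eliminates T: 26.561 = 7.3 a, so a = 3.6385 m/s².
Then from the hanging counterweight's equation, T = 4.3 × (9.8 − 3.6385) = 26.494 N.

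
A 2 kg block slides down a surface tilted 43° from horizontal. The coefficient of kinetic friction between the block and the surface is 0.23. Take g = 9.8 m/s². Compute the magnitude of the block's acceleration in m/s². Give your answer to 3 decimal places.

Resolving the weight along the incline: the component pulling the block down the slope is mg sin 43° = 2 × 9.8 × 0.6820 = 13.367 N, and the normal force is N = mg cos 43° = 2 × 9.8 × 0.7314 = 14.335 N.
Kinetic friction acts up the slope with magnitude f = μN = 0.23 × 14.335 = 3.297 N.
Net force along the incline is 13.367 − 3.297 = 10.070 N, so a = 10.070 / 2 = 5.0350 m/s².

5.035 m/s²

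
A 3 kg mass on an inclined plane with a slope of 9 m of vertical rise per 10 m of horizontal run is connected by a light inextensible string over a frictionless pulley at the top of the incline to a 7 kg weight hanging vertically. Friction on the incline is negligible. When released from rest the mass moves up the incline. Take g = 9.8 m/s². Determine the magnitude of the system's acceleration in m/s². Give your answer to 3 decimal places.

For the mass on the incline: the weight component along the slope is m₁g sin 41.99° = 3 × 9.8 × 0.6690 = 19.669 N and the normal force is N = m₁g cos 41.99° = 21.853 N.
Newton's second law for the mass (up-slope positive): T − 19.669 = 3 a. For the hanging weight (downward positive): 7 × 9.8 − T = 7 a.
Adding the two equations eliminates T: 48.931 = 10 a, so a = 4.8931 m/s².

4.893 m/s²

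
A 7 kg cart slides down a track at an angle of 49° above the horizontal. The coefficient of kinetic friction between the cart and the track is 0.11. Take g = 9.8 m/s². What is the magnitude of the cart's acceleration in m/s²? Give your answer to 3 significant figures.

6.69 m/s²

Resolving the weight along the incline: the component pulling the cart down the slope is mg sin 49° = 7 × 9.8 × 0.7547 = 51.772 N, and the normal force is N = mg cos 49° = 7 × 9.8 × 0.6561 = 45.008 N.
Kinetic friction acts up the slope with magnitude f = μN = 0.11 × 45.008 = 4.951 N.
Net force along the incline is 51.772 − 4.951 = 46.821 N, so a = 46.821 / 7 = 6.6887 m/s².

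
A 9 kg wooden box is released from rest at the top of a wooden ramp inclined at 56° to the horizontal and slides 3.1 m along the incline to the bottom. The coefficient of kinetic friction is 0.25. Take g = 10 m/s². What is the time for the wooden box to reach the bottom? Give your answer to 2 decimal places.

The weight component along the incline is mg sin 56° = 74.613 N and the normal force is N = mg cos 56° = 50.327 N.
Friction up the slope is f = μN = 0.25 × 50.327 = 12.582 N, so the net downslope force is 74.613 − 12.582 = 62.031 N and a = 62.031 / 9 = 6.8923 m/s².
Starting from rest, L = ½at², so t = √(2L/a) = √(2 × 3.1 / 6.8923) = 0.9484 s.

0.95 s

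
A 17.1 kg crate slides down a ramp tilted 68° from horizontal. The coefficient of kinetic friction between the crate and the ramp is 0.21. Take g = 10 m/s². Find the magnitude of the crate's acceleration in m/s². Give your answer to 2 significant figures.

8.5 m/s²

Resolving the weight along the incline: the component pulling the crate down the slope is mg sin 68° = 17.1 × 10 × 0.9272 = 158.551 N, and the normal force is N = mg cos 68° = 17.1 × 10 × 0.3746 = 64.057 N.
Kinetic friction acts up the slope with magnitude f = μN = 0.21 × 64.057 = 13.452 N.
Net force along the incline is 158.551 − 13.452 = 145.099 N, so a = 145.099 / 17.1 = 8.4853 m/s².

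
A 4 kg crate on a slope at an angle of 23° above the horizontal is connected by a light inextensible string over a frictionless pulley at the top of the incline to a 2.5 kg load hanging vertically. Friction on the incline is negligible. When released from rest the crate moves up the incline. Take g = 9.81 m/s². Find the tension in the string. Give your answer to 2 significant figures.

For the crate on the incline: the weight component along the slope is m₁g sin 23° = 4 × 9.81 × 0.3907 = 15.331 N and the normal force is N = m₁g cos 23° = 36.121 N.
Newton's second law for the crate (up-slope positive): T − 15.331 = 4 a. For the hanging load (downward positive): 2.5 × 9.81 − T = 2.5 a.
Adding the two equations eliminates T: 9.194 = 6.5 a, so a = 1.4145 m/s².
Then from the hanging load's equation, T = 2.5 × (9.81 − 1.4145) = 20.989 N.

21 N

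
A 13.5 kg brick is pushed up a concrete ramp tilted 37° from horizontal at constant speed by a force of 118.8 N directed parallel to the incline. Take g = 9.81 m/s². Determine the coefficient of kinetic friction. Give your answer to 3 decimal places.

0.370

At constant speed ΣF = 0 along the incline. The applied 118.8 N acts up the slope; the weight component mg sin 37° = 79.701 N and kinetic friction μN both act down the slope.
So 118.8 = 79.701 + μ × 105.767, giving μ = (118.8 − 79.701) / 105.767 = 0.3697.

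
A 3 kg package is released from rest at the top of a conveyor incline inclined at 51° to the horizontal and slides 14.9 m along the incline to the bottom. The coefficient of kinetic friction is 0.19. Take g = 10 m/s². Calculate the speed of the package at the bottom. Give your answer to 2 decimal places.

14.00 m/s

The weight component along the incline is mg sin 51° = 23.314 N and the normal force is N = mg cos 51° = 18.880 N.
Friction up the slope is f = μN = 0.19 × 18.880 = 3.587 N, so the net downslope force is 23.314 − 3.587 = 19.727 N and a = 19.727 / 3 = 6.5757 m/s².
Starting from rest over a distance of 14.9 m, v² = 2aL = 2 × 6.5757 × 14.9 = 195.9559, so v = 13.9984 m/s.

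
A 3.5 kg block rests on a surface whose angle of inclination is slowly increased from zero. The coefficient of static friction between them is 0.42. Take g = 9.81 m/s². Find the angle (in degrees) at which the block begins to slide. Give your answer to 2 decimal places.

22.78°

At the threshold of sliding, static friction is at its maximum μ_s N and exactly balances the weight component along the incline: mg sin θ = μ_s mg cos θ.
Hence tan θ = μ_s = 0.42, so θ = arctan(0.42) = 22.7824°.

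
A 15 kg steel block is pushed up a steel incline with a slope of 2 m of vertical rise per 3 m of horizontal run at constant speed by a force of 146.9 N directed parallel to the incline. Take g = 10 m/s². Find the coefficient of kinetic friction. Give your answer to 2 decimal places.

At constant speed ΣF = 0 along the incline. The applied 146.9 N acts up the slope; the weight component mg sin 33.69° = 83.205 N and kinetic friction μN both act down the slope.
So 146.9 = 83.205 + μ × 124.808, giving μ = (146.9 − 83.205) / 124.808 = 0.5103.

0.51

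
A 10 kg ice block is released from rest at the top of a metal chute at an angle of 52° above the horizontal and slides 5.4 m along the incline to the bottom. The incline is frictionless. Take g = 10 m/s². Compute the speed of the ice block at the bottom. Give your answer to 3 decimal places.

The weight component along the incline is mg sin 52° = 78.801 N and the normal force is N = mg cos 52° = 61.566 N.
With no friction, a = g sin 52° = 7.8801 m/s².
Starting from rest over a distance of 5.4 m, v² = 2aL = 2 × 7.8801 × 5.4 = 85.1051, so v = 9.2252 m/s.

9.225 m/s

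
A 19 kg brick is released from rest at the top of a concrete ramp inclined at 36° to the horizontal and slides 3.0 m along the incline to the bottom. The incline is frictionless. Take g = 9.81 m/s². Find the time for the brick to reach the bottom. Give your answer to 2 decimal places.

The weight component along the incline is mg sin 36° = 109.557 N and the normal force is N = mg cos 36° = 150.793 N.
With no friction, a = g sin 36° = 5.7662 m/s².
Starting from rest, L = ½at², so t = √(2L/a) = √(2 × 3.0 / 5.7662) = 1.0201 s.

1.02 s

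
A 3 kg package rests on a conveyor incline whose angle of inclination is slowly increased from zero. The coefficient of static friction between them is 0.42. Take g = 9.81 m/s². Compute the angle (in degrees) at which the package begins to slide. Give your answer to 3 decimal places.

22.782°

At the threshold of sliding, static friction is at its maximum μ_s N and exactly balances the weight component along the incline: mg sin θ = μ_s mg cos θ.
Hence tan θ = μ_s = 0.42, so θ = arctan(0.42) = 22.7824°.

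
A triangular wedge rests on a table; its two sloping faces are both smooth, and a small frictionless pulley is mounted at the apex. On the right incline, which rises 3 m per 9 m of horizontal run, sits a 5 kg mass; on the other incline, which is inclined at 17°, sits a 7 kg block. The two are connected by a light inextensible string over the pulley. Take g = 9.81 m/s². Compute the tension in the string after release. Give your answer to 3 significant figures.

17.4 N

Resolve each weight along its own incline: the 5 kg mass has component 5 × 9.81 × sin 18.43° = 15.511 N down its slope, and the 7 kg mass has 7 × 9.81 × sin 17° = 20.077 N down its slope.
The 7 kg side's 20.077 N exceeds the other side's 15.511 N, so that mass slides down and the 5 kg mass slides up. Taking that direction as positive, Newton's second law for the whole system gives 20.077 − 15.511 = (5 + 7) a, so a = 4.566 / 12 = 0.3805 m/s².
For the 5 kg mass (up-slope positive): T − 15.511 = 5 × 0.3805, so T = 17.413 N.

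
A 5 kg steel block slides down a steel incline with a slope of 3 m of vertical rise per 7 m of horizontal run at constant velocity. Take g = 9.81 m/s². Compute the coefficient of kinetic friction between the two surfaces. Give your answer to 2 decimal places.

At constant velocity the net force along the incline is zero: mg sin 23.20° = μ mg cos 23.20°.
So μ = tan 23.20° = 0.3939 / 0.9191 = 0.4286.

0.43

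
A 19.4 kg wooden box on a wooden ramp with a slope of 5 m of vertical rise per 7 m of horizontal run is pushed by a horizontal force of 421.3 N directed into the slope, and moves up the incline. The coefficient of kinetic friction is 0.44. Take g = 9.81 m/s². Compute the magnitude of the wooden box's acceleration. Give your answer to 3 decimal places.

The horizontal push has components F cos 35.54° = 421.3 × 0.8137 = 342.812 N up the incline and F sin 35.54° = 421.3 × 0.5812 = 244.860 N pressing into the surface.
The normal force is therefore N = mg cos 35.54° + F sin 35.54° = 154.859 + 244.860 = 399.719 N, and kinetic friction down the slope is μN = 0.44 × 399.719 = 175.876 N.
Along the incline: F cos 35.54° − mg sin 35.54° − μN = ma, so 342.812 − 110.610 − 175.876 = 19.4 a, giving a = 2.9034 m/s².

2.903 m/s²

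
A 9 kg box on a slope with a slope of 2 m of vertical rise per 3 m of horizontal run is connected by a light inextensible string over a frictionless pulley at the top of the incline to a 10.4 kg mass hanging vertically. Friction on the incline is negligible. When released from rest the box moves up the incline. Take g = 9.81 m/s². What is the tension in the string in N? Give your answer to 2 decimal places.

73.59 N

For the box on the incline: the weight component along the slope is m₁g sin 33.69° = 9 × 9.81 × 0.5547 = 48.974 N and the normal force is N = m₁g cos 33.69° = 73.462 N.
Newton's second law for the box (up-slope positive): T − 48.974 = 9 a. For the hanging mass (downward positive): 10.4 × 9.81 − T = 10.4 a.
Adding the two equations eliminates T: 53.050 = 19.4 a, so a = 2.7345 m/s².
Then from the hanging mass's equation, T = 10.4 × (9.81 − 2.7345) = 73.585 N.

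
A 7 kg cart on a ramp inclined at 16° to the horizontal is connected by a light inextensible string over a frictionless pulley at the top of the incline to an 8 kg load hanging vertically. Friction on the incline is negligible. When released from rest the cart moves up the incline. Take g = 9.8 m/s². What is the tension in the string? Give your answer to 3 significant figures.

46.7 N

For the cart on the incline: the weight component along the slope is m₁g sin 16° = 7 × 9.8 × 0.2756 = 18.906 N and the normal force is N = m₁g cos 16° = 65.943 N.
Newton's second law for the cart (up-slope positive): T − 18.906 = 7 a. For the hanging load (downward positive): 8 × 9.8 − T = 8 a.
Adding the two equations eliminates T: 59.494 = 15 a, so a = 3.9663 m/s².
Then from the hanging load's equation, T = 8 × (9.8 − 3.9663) = 46.670 N.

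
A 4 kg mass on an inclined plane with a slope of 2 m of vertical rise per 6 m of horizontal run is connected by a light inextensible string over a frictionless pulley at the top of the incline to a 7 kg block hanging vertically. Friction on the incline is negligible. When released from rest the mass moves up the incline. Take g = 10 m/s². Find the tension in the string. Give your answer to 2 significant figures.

For the mass on the incline: the weight component along the slope is m₁g sin 18.43° = 4 × 10 × 0.3162 = 12.648 N and the normal force is N = m₁g cos 18.43° = 37.947 N.
Newton's second law for the mass (up-slope positive): T − 12.648 = 4 a. For the hanging block (downward positive): 7 × 10 − T = 7 a.
Adding the two equations eliminates T: 57.352 = 11 a, so a = 5.2138 m/s².
Then from the hanging block's equation, T = 7 × (10 − 5.2138) = 33.503 N.

34 N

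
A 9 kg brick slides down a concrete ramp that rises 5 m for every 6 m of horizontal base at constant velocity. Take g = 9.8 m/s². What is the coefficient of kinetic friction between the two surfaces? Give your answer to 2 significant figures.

0.83

At constant velocity the net force along the incline is zero: mg sin 39.81° = μ mg cos 39.81°.
So μ = tan 39.81° = 0.6402 / 0.7682 = 0.8334.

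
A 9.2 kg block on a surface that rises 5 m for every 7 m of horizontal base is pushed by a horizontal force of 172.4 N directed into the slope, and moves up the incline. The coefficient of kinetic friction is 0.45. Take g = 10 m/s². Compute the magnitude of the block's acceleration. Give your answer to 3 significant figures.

The horizontal push has components F cos 35.54° = 172.4 × 0.8137 = 140.282 N up the incline and F sin 35.54° = 172.4 × 0.5812 = 100.199 N pressing into the surface.
The normal force is therefore N = mg cos 35.54° + F sin 35.54° = 74.860 + 100.199 = 175.059 N, and kinetic friction down the slope is μN = 0.45 × 175.059 = 78.777 N.
Along the incline: F cos 35.54° − mg sin 35.54° − μN = ma, so 140.282 − 53.470 − 78.777 = 9.2 a, giving a = 0.8734 m/s².

0.873 m/s²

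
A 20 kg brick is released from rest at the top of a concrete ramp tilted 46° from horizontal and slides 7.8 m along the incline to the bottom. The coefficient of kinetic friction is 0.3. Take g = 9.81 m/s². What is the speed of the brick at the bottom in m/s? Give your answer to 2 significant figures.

8.8 m/s

The weight component along the incline is mg sin 46° = 141.134 N and the normal force is N = mg cos 46° = 136.292 N.
Friction up the slope is f = μN = 0.3 × 136.292 = 40.888 N, so the net downslope force is 141.134 − 40.888 = 100.246 N and a = 100.246 / 20 = 5.0123 m/s².
Starting from rest over a distance of 7.8 m, v² = 2aL = 2 × 5.0123 × 7.8 = 78.1919, so v = 8.8426 m/s.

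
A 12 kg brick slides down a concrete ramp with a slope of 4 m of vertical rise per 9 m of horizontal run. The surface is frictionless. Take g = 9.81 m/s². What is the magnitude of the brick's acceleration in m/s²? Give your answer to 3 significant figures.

3.98 m/s²

Resolving the weight along the incline: the component pulling the brick down the slope is mg sin 23.96° = 12 × 9.81 × 0.4061 = 47.806 N, and the normal force is N = mg cos 23.96° = 12 × 9.81 × 0.9138 = 107.573 N.
With no friction the net force along the incline is 47.806 N, so a = g sin 23.96° = 47.806 / 12 = 3.9838 m/s².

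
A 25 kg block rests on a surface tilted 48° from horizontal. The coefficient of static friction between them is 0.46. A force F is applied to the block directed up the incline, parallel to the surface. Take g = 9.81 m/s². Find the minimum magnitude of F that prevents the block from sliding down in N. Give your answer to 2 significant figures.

The normal force is N = mg cos 48° = 164.104 N. With F at its minimum the block is on the verge of sliding down, so static friction is at its maximum μ_s N = 0.46 × 164.104 = 75.488 N and acts up the slope.
Equilibrium along the incline: F + μ_s N = mg sin 48°, so F = 182.256 − 75.488 = 106.768 N.

110 N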